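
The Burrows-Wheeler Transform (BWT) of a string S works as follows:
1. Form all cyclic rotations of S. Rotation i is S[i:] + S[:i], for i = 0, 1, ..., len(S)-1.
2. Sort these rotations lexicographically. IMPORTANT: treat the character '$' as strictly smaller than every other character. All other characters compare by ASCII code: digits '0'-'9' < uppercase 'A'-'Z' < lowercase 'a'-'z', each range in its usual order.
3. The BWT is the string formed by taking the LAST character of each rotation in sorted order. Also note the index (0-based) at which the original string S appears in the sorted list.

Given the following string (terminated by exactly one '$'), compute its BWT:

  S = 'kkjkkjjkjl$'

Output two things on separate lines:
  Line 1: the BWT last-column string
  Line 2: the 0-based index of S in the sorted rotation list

Answer: lkjkkkkjj$j
9

Derivation:
All 11 rotations (rotation i = S[i:]+S[:i]):
  rot[0] = kkjkkjjkjl$
  rot[1] = kjkkjjkjl$k
  rot[2] = jkkjjkjl$kk
  rot[3] = kkjjkjl$kkj
  rot[4] = kjjkjl$kkjk
  rot[5] = jjkjl$kkjkk
  rot[6] = jkjl$kkjkkj
  rot[7] = kjl$kkjkkjj
  rot[8] = jl$kkjkkjjk
  rot[9] = l$kkjkkjjkj
  rot[10] = $kkjkkjjkjl
Sorted (with $ < everything):
  sorted[0] = $kkjkkjjkjl  (last char: 'l')
  sorted[1] = jjkjl$kkjkk  (last char: 'k')
  sorted[2] = jkjl$kkjkkj  (last char: 'j')
  sorted[3] = jkkjjkjl$kk  (last char: 'k')
  sorted[4] = jl$kkjkkjjk  (last char: 'k')
  sorted[5] = kjjkjl$kkjk  (last char: 'k')
  sorted[6] = kjkkjjkjl$k  (last char: 'k')
  sorted[7] = kjl$kkjkkjj  (last char: 'j')
  sorted[8] = kkjjkjl$kkj  (last char: 'j')
  sorted[9] = kkjkkjjkjl$  (last char: '$')
  sorted[10] = l$kkjkkjjkj  (last char: 'j')
Last column: lkjkkkkjj$j
Original string S is at sorted index 9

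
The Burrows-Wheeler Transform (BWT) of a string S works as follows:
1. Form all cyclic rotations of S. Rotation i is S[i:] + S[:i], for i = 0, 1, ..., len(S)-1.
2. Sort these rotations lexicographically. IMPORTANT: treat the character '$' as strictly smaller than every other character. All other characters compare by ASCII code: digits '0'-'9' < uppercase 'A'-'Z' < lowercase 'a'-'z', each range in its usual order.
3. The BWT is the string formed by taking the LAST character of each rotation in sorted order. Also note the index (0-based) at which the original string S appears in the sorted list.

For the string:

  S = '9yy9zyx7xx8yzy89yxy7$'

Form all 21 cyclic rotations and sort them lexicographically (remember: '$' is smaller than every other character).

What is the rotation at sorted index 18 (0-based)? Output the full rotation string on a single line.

All 21 rotations (rotation i = S[i:]+S[:i]):
  rot[0] = 9yy9zyx7xx8yzy89yxy7$
  rot[1] = yy9zyx7xx8yzy89yxy7$9
  rot[2] = y9zyx7xx8yzy89yxy7$9y
  rot[3] = 9zyx7xx8yzy89yxy7$9yy
  rot[4] = zyx7xx8yzy89yxy7$9yy9
  rot[5] = yx7xx8yzy89yxy7$9yy9z
  rot[6] = x7xx8yzy89yxy7$9yy9zy
  rot[7] = 7xx8yzy89yxy7$9yy9zyx
  rot[8] = xx8yzy89yxy7$9yy9zyx7
  rot[9] = x8yzy89yxy7$9yy9zyx7x
  rot[10] = 8yzy89yxy7$9yy9zyx7xx
  rot[11] = yzy89yxy7$9yy9zyx7xx8
  rot[12] = zy89yxy7$9yy9zyx7xx8y
  rot[13] = y89yxy7$9yy9zyx7xx8yz
  rot[14] = 89yxy7$9yy9zyx7xx8yzy
  rot[15] = 9yxy7$9yy9zyx7xx8yzy8
  rot[16] = yxy7$9yy9zyx7xx8yzy89
  rot[17] = xy7$9yy9zyx7xx8yzy89y
  rot[18] = y7$9yy9zyx7xx8yzy89yx
  rot[19] = 7$9yy9zyx7xx8yzy89yxy
  rot[20] = $9yy9zyx7xx8yzy89yxy7
Sorted (with $ < everything):
  sorted[0] = $9yy9zyx7xx8yzy89yxy7
  sorted[1] = 7$9yy9zyx7xx8yzy89yxy
  sorted[2] = 7xx8yzy89yxy7$9yy9zyx
  sorted[3] = 89yxy7$9yy9zyx7xx8yzy
  sorted[4] = 8yzy89yxy7$9yy9zyx7xx
  sorted[5] = 9yxy7$9yy9zyx7xx8yzy8
  sorted[6] = 9yy9zyx7xx8yzy89yxy7$
  sorted[7] = 9zyx7xx8yzy89yxy7$9yy
  sorted[8] = x7xx8yzy89yxy7$9yy9zy
  sorted[9] = x8yzy89yxy7$9yy9zyx7x
  sorted[10] = xx8yzy89yxy7$9yy9zyx7
  sorted[11] = xy7$9yy9zyx7xx8yzy89y
  sorted[12] = y7$9yy9zyx7xx8yzy89yx
  sorted[13] = y89yxy7$9yy9zyx7xx8yz
  sorted[14] = y9zyx7xx8yzy89yxy7$9y
  sorted[15] = yx7xx8yzy89yxy7$9yy9z
  sorted[16] = yxy7$9yy9zyx7xx8yzy89
  sorted[17] = yy9zyx7xx8yzy89yxy7$9
  sorted[18] = yzy89yxy7$9yy9zyx7xx8
  sorted[19] = zy89yxy7$9yy9zyx7xx8y
  sorted[20] = zyx7xx8yzy89yxy7$9yy9
sorted[18] = yzy89yxy7$9yy9zyx7xx8

Answer: yzy89yxy7$9yy9zyx7xx8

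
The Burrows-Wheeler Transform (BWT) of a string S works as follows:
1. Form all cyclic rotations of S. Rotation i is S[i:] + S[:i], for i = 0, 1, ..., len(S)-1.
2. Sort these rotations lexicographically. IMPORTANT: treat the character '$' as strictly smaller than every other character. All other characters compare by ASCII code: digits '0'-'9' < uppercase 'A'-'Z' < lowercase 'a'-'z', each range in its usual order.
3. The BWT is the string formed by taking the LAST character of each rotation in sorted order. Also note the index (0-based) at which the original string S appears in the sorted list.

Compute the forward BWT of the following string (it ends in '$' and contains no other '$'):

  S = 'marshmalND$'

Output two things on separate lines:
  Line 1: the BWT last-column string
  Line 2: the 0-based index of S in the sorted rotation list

Answer: DNlmmsah$ar
8

Derivation:
All 11 rotations (rotation i = S[i:]+S[:i]):
  rot[0] = marshmalND$
  rot[1] = arshmalND$m
  rot[2] = rshmalND$ma
  rot[3] = shmalND$mar
  rot[4] = hmalND$mars
  rot[5] = malND$marsh
  rot[6] = alND$marshm
  rot[7] = lND$marshma
  rot[8] = ND$marshmal
  rot[9] = D$marshmalN
  rot[10] = $marshmalND
Sorted (with $ < everything):
  sorted[0] = $marshmalND  (last char: 'D')
  sorted[1] = D$marshmalN  (last char: 'N')
  sorted[2] = ND$marshmal  (last char: 'l')
  sorted[3] = alND$marshm  (last char: 'm')
  sorted[4] = arshmalND$m  (last char: 'm')
  sorted[5] = hmalND$mars  (last char: 's')
  sorted[6] = lND$marshma  (last char: 'a')
  sorted[7] = malND$marsh  (last char: 'h')
  sorted[8] = marshmalND$  (last char: '$')
  sorted[9] = rshmalND$ma  (last char: 'a')
  sorted[10] = shmalND$mar  (last char: 'r')
Last column: DNlmmsah$ar
Original string S is at sorted index 8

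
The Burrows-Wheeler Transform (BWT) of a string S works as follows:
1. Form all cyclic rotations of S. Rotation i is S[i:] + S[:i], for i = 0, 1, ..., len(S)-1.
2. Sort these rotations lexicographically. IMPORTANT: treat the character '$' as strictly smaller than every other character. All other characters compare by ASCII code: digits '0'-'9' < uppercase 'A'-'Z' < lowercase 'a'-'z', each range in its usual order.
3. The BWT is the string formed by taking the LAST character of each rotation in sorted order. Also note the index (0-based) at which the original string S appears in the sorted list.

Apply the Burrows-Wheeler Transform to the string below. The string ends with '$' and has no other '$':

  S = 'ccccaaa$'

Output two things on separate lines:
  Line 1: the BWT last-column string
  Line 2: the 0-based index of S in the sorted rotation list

All 8 rotations (rotation i = S[i:]+S[:i]):
  rot[0] = ccccaaa$
  rot[1] = cccaaa$c
  rot[2] = ccaaa$cc
  rot[3] = caaa$ccc
  rot[4] = aaa$cccc
  rot[5] = aa$cccca
  rot[6] = a$ccccaa
  rot[7] = $ccccaaa
Sorted (with $ < everything):
  sorted[0] = $ccccaaa  (last char: 'a')
  sorted[1] = a$ccccaa  (last char: 'a')
  sorted[2] = aa$cccca  (last char: 'a')
  sorted[3] = aaa$cccc  (last char: 'c')
  sorted[4] = caaa$ccc  (last char: 'c')
  sorted[5] = ccaaa$cc  (last char: 'c')
  sorted[6] = cccaaa$c  (last char: 'c')
  sorted[7] = ccccaaa$  (last char: '$')
Last column: aaacccc$
Original string S is at sorted index 7

Answer: aaacccc$
7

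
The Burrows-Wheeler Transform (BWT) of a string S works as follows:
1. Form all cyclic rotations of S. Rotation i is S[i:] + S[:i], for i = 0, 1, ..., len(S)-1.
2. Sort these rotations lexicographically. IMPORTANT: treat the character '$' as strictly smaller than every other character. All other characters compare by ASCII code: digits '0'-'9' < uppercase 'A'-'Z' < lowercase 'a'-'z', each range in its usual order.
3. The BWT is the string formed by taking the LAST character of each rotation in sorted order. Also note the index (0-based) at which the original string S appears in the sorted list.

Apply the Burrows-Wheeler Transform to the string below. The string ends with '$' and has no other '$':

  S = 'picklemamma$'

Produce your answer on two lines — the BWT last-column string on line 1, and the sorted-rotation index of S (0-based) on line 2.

Answer: ammilpckmea$
11

Derivation:
All 12 rotations (rotation i = S[i:]+S[:i]):
  rot[0] = picklemamma$
  rot[1] = icklemamma$p
  rot[2] = cklemamma$pi
  rot[3] = klemamma$pic
  rot[4] = lemamma$pick
  rot[5] = emamma$pickl
  rot[6] = mamma$pickle
  rot[7] = amma$picklem
  rot[8] = mma$picklema
  rot[9] = ma$picklemam
  rot[10] = a$picklemamm
  rot[11] = $picklemamma
Sorted (with $ < everything):
  sorted[0] = $picklemamma  (last char: 'a')
  sorted[1] = a$picklemamm  (last char: 'm')
  sorted[2] = amma$picklem  (last char: 'm')
  sorted[3] = cklemamma$pi  (last char: 'i')
  sorted[4] = emamma$pickl  (last char: 'l')
  sorted[5] = icklemamma$p  (last char: 'p')
  sorted[6] = klemamma$pic  (last char: 'c')
  sorted[7] = lemamma$pick  (last char: 'k')
  sorted[8] = ma$picklemam  (last char: 'm')
  sorted[9] = mamma$pickle  (last char: 'e')
  sorted[10] = mma$picklema  (last char: 'a')
  sorted[11] = picklemamma$  (last char: '$')
Last column: ammilpckmea$
Original string S is at sorted index 11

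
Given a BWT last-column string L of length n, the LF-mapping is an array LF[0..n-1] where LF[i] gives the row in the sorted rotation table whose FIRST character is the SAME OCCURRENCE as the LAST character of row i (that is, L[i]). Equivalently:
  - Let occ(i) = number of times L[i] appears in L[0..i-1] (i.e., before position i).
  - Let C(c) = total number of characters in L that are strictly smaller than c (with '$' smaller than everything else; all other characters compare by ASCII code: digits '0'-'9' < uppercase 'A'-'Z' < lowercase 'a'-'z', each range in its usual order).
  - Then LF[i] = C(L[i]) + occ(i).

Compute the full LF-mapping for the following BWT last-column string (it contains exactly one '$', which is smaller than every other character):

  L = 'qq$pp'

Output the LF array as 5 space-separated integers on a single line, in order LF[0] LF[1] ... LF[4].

Answer: 3 4 0 1 2

Derivation:
Char counts: '$':1, 'p':2, 'q':2
C (first-col start): C('$')=0, C('p')=1, C('q')=3
L[0]='q': occ=0, LF[0]=C('q')+0=3+0=3
L[1]='q': occ=1, LF[1]=C('q')+1=3+1=4
L[2]='$': occ=0, LF[2]=C('$')+0=0+0=0
L[3]='p': occ=0, LF[3]=C('p')+0=1+0=1
L[4]='p': occ=1, LF[4]=C('p')+1=1+1=2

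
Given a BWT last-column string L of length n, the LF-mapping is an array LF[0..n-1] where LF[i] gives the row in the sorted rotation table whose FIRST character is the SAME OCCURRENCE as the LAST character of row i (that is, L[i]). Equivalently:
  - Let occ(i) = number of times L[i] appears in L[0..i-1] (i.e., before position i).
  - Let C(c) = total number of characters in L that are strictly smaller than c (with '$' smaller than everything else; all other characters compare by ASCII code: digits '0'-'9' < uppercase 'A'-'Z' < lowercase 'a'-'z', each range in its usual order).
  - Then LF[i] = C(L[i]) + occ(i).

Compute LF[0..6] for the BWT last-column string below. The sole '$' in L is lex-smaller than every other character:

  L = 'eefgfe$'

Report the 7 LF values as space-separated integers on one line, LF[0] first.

Char counts: '$':1, 'e':3, 'f':2, 'g':1
C (first-col start): C('$')=0, C('e')=1, C('f')=4, C('g')=6
L[0]='e': occ=0, LF[0]=C('e')+0=1+0=1
L[1]='e': occ=1, LF[1]=C('e')+1=1+1=2
L[2]='f': occ=0, LF[2]=C('f')+0=4+0=4
L[3]='g': occ=0, LF[3]=C('g')+0=6+0=6
L[4]='f': occ=1, LF[4]=C('f')+1=4+1=5
L[5]='e': occ=2, LF[5]=C('e')+2=1+2=3
L[6]='$': occ=0, LF[6]=C('$')+0=0+0=0

Answer: 1 2 4 6 5 3 0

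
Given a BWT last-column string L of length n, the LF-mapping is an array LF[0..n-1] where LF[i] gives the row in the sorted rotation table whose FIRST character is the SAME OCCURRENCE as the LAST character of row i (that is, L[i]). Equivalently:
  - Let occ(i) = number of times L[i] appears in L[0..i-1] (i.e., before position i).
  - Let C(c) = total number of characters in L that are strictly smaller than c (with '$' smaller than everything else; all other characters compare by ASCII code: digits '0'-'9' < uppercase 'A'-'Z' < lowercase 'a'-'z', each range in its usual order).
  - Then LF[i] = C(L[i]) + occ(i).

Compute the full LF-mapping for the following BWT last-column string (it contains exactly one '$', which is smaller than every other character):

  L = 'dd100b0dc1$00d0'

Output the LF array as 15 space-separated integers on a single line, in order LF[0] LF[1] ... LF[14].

Answer: 11 12 7 1 2 9 3 13 10 8 0 4 5 14 6

Derivation:
Char counts: '$':1, '0':6, '1':2, 'b':1, 'c':1, 'd':4
C (first-col start): C('$')=0, C('0')=1, C('1')=7, C('b')=9, C('c')=10, C('d')=11
L[0]='d': occ=0, LF[0]=C('d')+0=11+0=11
L[1]='d': occ=1, LF[1]=C('d')+1=11+1=12
L[2]='1': occ=0, LF[2]=C('1')+0=7+0=7
L[3]='0': occ=0, LF[3]=C('0')+0=1+0=1
L[4]='0': occ=1, LF[4]=C('0')+1=1+1=2
L[5]='b': occ=0, LF[5]=C('b')+0=9+0=9
L[6]='0': occ=2, LF[6]=C('0')+2=1+2=3
L[7]='d': occ=2, LF[7]=C('d')+2=11+2=13
L[8]='c': occ=0, LF[8]=C('c')+0=10+0=10
L[9]='1': occ=1, LF[9]=C('1')+1=7+1=8
L[10]='$': occ=0, LF[10]=C('$')+0=0+0=0
L[11]='0': occ=3, LF[11]=C('0')+3=1+3=4
L[12]='0': occ=4, LF[12]=C('0')+4=1+4=5
L[13]='d': occ=3, LF[13]=C('d')+3=11+3=14
L[14]='0': occ=5, LF[14]=C('0')+5=1+5=6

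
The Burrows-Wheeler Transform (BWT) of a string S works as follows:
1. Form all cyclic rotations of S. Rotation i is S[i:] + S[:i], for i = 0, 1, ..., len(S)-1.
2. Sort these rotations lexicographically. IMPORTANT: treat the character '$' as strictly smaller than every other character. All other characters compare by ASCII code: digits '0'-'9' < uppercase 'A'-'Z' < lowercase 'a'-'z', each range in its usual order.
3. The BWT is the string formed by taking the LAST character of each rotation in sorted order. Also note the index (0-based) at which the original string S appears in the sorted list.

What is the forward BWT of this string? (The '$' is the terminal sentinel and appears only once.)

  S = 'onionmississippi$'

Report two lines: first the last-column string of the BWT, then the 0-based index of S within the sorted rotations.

Answer: ipnssmnoo$ipissii
9

Derivation:
All 17 rotations (rotation i = S[i:]+S[:i]):
  rot[0] = onionmississippi$
  rot[1] = nionmississippi$o
  rot[2] = ionmississippi$on
  rot[3] = onmississippi$oni
  rot[4] = nmississippi$onio
  rot[5] = mississippi$onion
  rot[6] = ississippi$onionm
  rot[7] = ssissippi$onionmi
  rot[8] = sissippi$onionmis
  rot[9] = issippi$onionmiss
  rot[10] = ssippi$onionmissi
  rot[11] = sippi$onionmissis
  rot[12] = ippi$onionmississ
  rot[13] = ppi$onionmississi
  rot[14] = pi$onionmississip
  rot[15] = i$onionmississipp
  rot[16] = $onionmississippi
Sorted (with $ < everything):
  sorted[0] = $onionmississippi  (last char: 'i')
  sorted[1] = i$onionmississipp  (last char: 'p')
  sorted[2] = ionmississippi$on  (last char: 'n')
  sorted[3] = ippi$onionmississ  (last char: 's')
  sorted[4] = issippi$onionmiss  (last char: 's')
  sorted[5] = ississippi$onionm  (last char: 'm')
  sorted[6] = mississippi$onion  (last char: 'n')
  sorted[7] = nionmississippi$o  (last char: 'o')
  sorted[8] = nmississippi$onio  (last char: 'o')
  sorted[9] = onionmississippi$  (last char: '$')
  sorted[10] = onmississippi$oni  (last char: 'i')
  sorted[11] = pi$onionmississip  (last char: 'p')
  sorted[12] = ppi$onionmississi  (last char: 'i')
  sorted[13] = sippi$onionmissis  (last char: 's')
  sorted[14] = sissippi$onionmis  (last char: 's')
  sorted[15] = ssippi$onionmissi  (last char: 'i')
  sorted[16] = ssissippi$onionmi  (last char: 'i')
Last column: ipnssmnoo$ipissii
Original string S is at sorted index 9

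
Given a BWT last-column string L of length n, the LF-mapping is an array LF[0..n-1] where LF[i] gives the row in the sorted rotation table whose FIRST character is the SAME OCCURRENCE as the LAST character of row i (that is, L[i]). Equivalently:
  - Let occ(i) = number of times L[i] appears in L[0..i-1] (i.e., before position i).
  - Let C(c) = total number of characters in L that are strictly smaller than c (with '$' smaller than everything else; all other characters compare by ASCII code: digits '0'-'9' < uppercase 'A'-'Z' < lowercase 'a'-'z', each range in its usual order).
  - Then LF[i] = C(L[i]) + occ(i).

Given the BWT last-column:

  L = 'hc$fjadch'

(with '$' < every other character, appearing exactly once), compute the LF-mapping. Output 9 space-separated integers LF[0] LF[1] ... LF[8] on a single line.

Answer: 6 2 0 5 8 1 4 3 7

Derivation:
Char counts: '$':1, 'a':1, 'c':2, 'd':1, 'f':1, 'h':2, 'j':1
C (first-col start): C('$')=0, C('a')=1, C('c')=2, C('d')=4, C('f')=5, C('h')=6, C('j')=8
L[0]='h': occ=0, LF[0]=C('h')+0=6+0=6
L[1]='c': occ=0, LF[1]=C('c')+0=2+0=2
L[2]='$': occ=0, LF[2]=C('$')+0=0+0=0
L[3]='f': occ=0, LF[3]=C('f')+0=5+0=5
L[4]='j': occ=0, LF[4]=C('j')+0=8+0=8
L[5]='a': occ=0, LF[5]=C('a')+0=1+0=1
L[6]='d': occ=0, LF[6]=C('d')+0=4+0=4
L[7]='c': occ=1, LF[7]=C('c')+1=2+1=3
L[8]='h': occ=1, LF[8]=C('h')+1=6+1=7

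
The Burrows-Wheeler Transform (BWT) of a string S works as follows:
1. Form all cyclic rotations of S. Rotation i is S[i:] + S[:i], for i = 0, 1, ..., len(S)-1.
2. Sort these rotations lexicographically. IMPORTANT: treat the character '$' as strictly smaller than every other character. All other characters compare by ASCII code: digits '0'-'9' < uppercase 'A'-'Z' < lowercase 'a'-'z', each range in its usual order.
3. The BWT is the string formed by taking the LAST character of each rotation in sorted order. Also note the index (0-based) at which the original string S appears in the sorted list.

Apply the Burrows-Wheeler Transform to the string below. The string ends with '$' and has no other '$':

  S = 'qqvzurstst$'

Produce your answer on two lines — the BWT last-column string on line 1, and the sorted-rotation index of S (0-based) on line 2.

All 11 rotations (rotation i = S[i:]+S[:i]):
  rot[0] = qqvzurstst$
  rot[1] = qvzurstst$q
  rot[2] = vzurstst$qq
  rot[3] = zurstst$qqv
  rot[4] = urstst$qqvz
  rot[5] = rstst$qqvzu
  rot[6] = stst$qqvzur
  rot[7] = tst$qqvzurs
  rot[8] = st$qqvzurst
  rot[9] = t$qqvzursts
  rot[10] = $qqvzurstst
Sorted (with $ < everything):
  sorted[0] = $qqvzurstst  (last char: 't')
  sorted[1] = qqvzurstst$  (last char: '$')
  sorted[2] = qvzurstst$q  (last char: 'q')
  sorted[3] = rstst$qqvzu  (last char: 'u')
  sorted[4] = st$qqvzurst  (last char: 't')
  sorted[5] = stst$qqvzur  (last char: 'r')
  sorted[6] = t$qqvzursts  (last char: 's')
  sorted[7] = tst$qqvzurs  (last char: 's')
  sorted[8] = urstst$qqvz  (last char: 'z')
  sorted[9] = vzurstst$qq  (last char: 'q')
  sorted[10] = zurstst$qqv  (last char: 'v')
Last column: t$qutrsszqv
Original string S is at sorted index 1

Answer: t$qutrsszqv
1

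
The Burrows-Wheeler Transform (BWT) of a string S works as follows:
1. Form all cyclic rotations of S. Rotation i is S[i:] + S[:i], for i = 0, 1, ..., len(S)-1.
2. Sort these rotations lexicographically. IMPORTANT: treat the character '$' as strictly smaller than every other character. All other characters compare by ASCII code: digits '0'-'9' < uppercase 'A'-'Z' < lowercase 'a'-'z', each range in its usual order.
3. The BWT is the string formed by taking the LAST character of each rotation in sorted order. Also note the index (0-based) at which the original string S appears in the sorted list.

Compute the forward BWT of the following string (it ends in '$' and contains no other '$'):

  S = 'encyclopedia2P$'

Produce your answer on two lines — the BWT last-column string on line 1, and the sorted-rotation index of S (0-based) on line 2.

Answer: Pa2iynep$dceloc
8

Derivation:
All 15 rotations (rotation i = S[i:]+S[:i]):
  rot[0] = encyclopedia2P$
  rot[1] = ncyclopedia2P$e
  rot[2] = cyclopedia2P$en
  rot[3] = yclopedia2P$enc
  rot[4] = clopedia2P$ency
  rot[5] = lopedia2P$encyc
  rot[6] = opedia2P$encycl
  rot[7] = pedia2P$encyclo
  rot[8] = edia2P$encyclop
  rot[9] = dia2P$encyclope
  rot[10] = ia2P$encycloped
  rot[11] = a2P$encyclopedi
  rot[12] = 2P$encyclopedia
  rot[13] = P$encyclopedia2
  rot[14] = $encyclopedia2P
Sorted (with $ < everything):
  sorted[0] = $encyclopedia2P  (last char: 'P')
  sorted[1] = 2P$encyclopedia  (last char: 'a')
  sorted[2] = P$encyclopedia2  (last char: '2')
  sorted[3] = a2P$encyclopedi  (last char: 'i')
  sorted[4] = clopedia2P$ency  (last char: 'y')
  sorted[5] = cyclopedia2P$en  (last char: 'n')
  sorted[6] = dia2P$encyclope  (last char: 'e')
  sorted[7] = edia2P$encyclop  (last char: 'p')
  sorted[8] = encyclopedia2P$  (last char: '$')
  sorted[9] = ia2P$encycloped  (last char: 'd')
  sorted[10] = lopedia2P$encyc  (last char: 'c')
  sorted[11] = ncyclopedia2P$e  (last char: 'e')
  sorted[12] = opedia2P$encycl  (last char: 'l')
  sorted[13] = pedia2P$encyclo  (last char: 'o')
  sorted[14] = yclopedia2P$enc  (last char: 'c')
Last column: Pa2iynep$dceloc
Original string S is at sorted index 8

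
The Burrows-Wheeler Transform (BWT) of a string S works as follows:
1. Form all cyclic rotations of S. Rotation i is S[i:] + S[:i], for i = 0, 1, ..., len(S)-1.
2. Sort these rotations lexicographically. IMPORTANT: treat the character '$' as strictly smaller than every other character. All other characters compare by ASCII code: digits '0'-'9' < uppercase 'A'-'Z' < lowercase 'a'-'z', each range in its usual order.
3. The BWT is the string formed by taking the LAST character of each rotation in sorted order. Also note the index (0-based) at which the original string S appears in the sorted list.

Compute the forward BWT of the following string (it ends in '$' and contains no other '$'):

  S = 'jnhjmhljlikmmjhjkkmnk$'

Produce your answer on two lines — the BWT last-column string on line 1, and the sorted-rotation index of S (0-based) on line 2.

Answer: kjnmlmhlh$njikjhjmkkjm
9

Derivation:
All 22 rotations (rotation i = S[i:]+S[:i]):
  rot[0] = jnhjmhljlikmmjhjkkmnk$
  rot[1] = nhjmhljlikmmjhjkkmnk$j
  rot[2] = hjmhljlikmmjhjkkmnk$jn
  rot[3] = jmhljlikmmjhjkkmnk$jnh
  rot[4] = mhljlikmmjhjkkmnk$jnhj
  rot[5] = hljlikmmjhjkkmnk$jnhjm
  rot[6] = ljlikmmjhjkkmnk$jnhjmh
  rot[7] = jlikmmjhjkkmnk$jnhjmhl
  rot[8] = likmmjhjkkmnk$jnhjmhlj
  rot[9] = ikmmjhjkkmnk$jnhjmhljl
  rot[10] = kmmjhjkkmnk$jnhjmhljli
  rot[11] = mmjhjkkmnk$jnhjmhljlik
  rot[12] = mjhjkkmnk$jnhjmhljlikm
  rot[13] = jhjkkmnk$jnhjmhljlikmm
  rot[14] = hjkkmnk$jnhjmhljlikmmj
  rot[15] = jkkmnk$jnhjmhljlikmmjh
  rot[16] = kkmnk$jnhjmhljlikmmjhj
  rot[17] = kmnk$jnhjmhljlikmmjhjk
  rot[18] = mnk$jnhjmhljlikmmjhjkk
  rot[19] = nk$jnhjmhljlikmmjhjkkm
  rot[20] = k$jnhjmhljlikmmjhjkkmn
  rot[21] = $jnhjmhljlikmmjhjkkmnk
Sorted (with $ < everything):
  sorted[0] = $jnhjmhljlikmmjhjkkmnk  (last char: 'k')
  sorted[1] = hjkkmnk$jnhjmhljlikmmj  (last char: 'j')
  sorted[2] = hjmhljlikmmjhjkkmnk$jn  (last char: 'n')
  sorted[3] = hljlikmmjhjkkmnk$jnhjm  (last char: 'm')
  sorted[4] = ikmmjhjkkmnk$jnhjmhljl  (last char: 'l')
  sorted[5] = jhjkkmnk$jnhjmhljlikmm  (last char: 'm')
  sorted[6] = jkkmnk$jnhjmhljlikmmjh  (last char: 'h')
  sorted[7] = jlikmmjhjkkmnk$jnhjmhl  (last char: 'l')
  sorted[8] = jmhljlikmmjhjkkmnk$jnh  (last char: 'h')
  sorted[9] = jnhjmhljlikmmjhjkkmnk$  (last char: '$')
  sorted[10] = k$jnhjmhljlikmmjhjkkmn  (last char: 'n')
  sorted[11] = kkmnk$jnhjmhljlikmmjhj  (last char: 'j')
  sorted[12] = kmmjhjkkmnk$jnhjmhljli  (last char: 'i')
  sorted[13] = kmnk$jnhjmhljlikmmjhjk  (last char: 'k')
  sorted[14] = likmmjhjkkmnk$jnhjmhlj  (last char: 'j')
  sorted[15] = ljlikmmjhjkkmnk$jnhjmh  (last char: 'h')
  sorted[16] = mhljlikmmjhjkkmnk$jnhj  (last char: 'j')
  sorted[17] = mjhjkkmnk$jnhjmhljlikm  (last char: 'm')
  sorted[18] = mmjhjkkmnk$jnhjmhljlik  (last char: 'k')
  sorted[19] = mnk$jnhjmhljlikmmjhjkk  (last char: 'k')
  sorted[20] = nhjmhljlikmmjhjkkmnk$j  (last char: 'j')
  sorted[21] = nk$jnhjmhljlikmmjhjkkm  (last char: 'm')
Last column: kjnmlmhlh$njikjhjmkkjm
Original string S is at sorted index 9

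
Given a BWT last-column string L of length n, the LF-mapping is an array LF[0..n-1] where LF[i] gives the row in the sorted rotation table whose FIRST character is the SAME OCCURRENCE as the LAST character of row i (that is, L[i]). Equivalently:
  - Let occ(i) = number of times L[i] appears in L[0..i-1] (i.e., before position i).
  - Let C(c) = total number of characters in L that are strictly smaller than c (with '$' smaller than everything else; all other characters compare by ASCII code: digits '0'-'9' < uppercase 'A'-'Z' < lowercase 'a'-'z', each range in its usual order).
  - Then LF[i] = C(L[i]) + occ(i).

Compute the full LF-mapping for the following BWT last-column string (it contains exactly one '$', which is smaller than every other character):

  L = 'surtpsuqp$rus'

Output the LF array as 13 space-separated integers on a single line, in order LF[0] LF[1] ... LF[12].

Char counts: '$':1, 'p':2, 'q':1, 'r':2, 's':3, 't':1, 'u':3
C (first-col start): C('$')=0, C('p')=1, C('q')=3, C('r')=4, C('s')=6, C('t')=9, C('u')=10
L[0]='s': occ=0, LF[0]=C('s')+0=6+0=6
L[1]='u': occ=0, LF[1]=C('u')+0=10+0=10
L[2]='r': occ=0, LF[2]=C('r')+0=4+0=4
L[3]='t': occ=0, LF[3]=C('t')+0=9+0=9
L[4]='p': occ=0, LF[4]=C('p')+0=1+0=1
L[5]='s': occ=1, LF[5]=C('s')+1=6+1=7
L[6]='u': occ=1, LF[6]=C('u')+1=10+1=11
L[7]='q': occ=0, LF[7]=C('q')+0=3+0=3
L[8]='p': occ=1, LF[8]=C('p')+1=1+1=2
L[9]='$': occ=0, LF[9]=C('$')+0=0+0=0
L[10]='r': occ=1, LF[10]=C('r')+1=4+1=5
L[11]='u': occ=2, LF[11]=C('u')+2=10+2=12
L[12]='s': occ=2, LF[12]=C('s')+2=6+2=8

Answer: 6 10 4 9 1 7 11 3 2 0 5 12 8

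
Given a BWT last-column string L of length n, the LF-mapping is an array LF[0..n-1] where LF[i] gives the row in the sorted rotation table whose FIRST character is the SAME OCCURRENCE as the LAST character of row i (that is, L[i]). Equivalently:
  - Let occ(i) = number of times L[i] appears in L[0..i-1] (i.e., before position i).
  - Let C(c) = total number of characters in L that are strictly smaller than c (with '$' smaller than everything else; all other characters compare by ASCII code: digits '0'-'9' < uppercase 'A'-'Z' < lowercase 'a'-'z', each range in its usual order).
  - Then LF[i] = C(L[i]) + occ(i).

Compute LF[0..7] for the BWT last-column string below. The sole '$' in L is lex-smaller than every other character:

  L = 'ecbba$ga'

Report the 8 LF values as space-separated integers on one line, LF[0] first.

Char counts: '$':1, 'a':2, 'b':2, 'c':1, 'e':1, 'g':1
C (first-col start): C('$')=0, C('a')=1, C('b')=3, C('c')=5, C('e')=6, C('g')=7
L[0]='e': occ=0, LF[0]=C('e')+0=6+0=6
L[1]='c': occ=0, LF[1]=C('c')+0=5+0=5
L[2]='b': occ=0, LF[2]=C('b')+0=3+0=3
L[3]='b': occ=1, LF[3]=C('b')+1=3+1=4
L[4]='a': occ=0, LF[4]=C('a')+0=1+0=1
L[5]='$': occ=0, LF[5]=C('$')+0=0+0=0
L[6]='g': occ=0, LF[6]=C('g')+0=7+0=7
L[7]='a': occ=1, LF[7]=C('a')+1=1+1=2

Answer: 6 5 3 4 1 0 7 2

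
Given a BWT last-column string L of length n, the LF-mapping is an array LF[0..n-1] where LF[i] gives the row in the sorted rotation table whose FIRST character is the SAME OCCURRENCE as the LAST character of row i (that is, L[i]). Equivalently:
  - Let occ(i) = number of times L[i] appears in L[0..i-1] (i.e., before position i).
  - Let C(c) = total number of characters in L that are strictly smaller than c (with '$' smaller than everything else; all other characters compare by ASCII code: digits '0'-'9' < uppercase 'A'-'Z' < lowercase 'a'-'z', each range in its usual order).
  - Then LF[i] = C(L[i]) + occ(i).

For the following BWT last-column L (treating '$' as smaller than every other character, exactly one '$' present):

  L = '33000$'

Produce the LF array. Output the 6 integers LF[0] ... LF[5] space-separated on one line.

Answer: 4 5 1 2 3 0

Derivation:
Char counts: '$':1, '0':3, '3':2
C (first-col start): C('$')=0, C('0')=1, C('3')=4
L[0]='3': occ=0, LF[0]=C('3')+0=4+0=4
L[1]='3': occ=1, LF[1]=C('3')+1=4+1=5
L[2]='0': occ=0, LF[2]=C('0')+0=1+0=1
L[3]='0': occ=1, LF[3]=C('0')+1=1+1=2
L[4]='0': occ=2, LF[4]=C('0')+2=1+2=3
L[5]='$': occ=0, LF[5]=C('$')+0=0+0=0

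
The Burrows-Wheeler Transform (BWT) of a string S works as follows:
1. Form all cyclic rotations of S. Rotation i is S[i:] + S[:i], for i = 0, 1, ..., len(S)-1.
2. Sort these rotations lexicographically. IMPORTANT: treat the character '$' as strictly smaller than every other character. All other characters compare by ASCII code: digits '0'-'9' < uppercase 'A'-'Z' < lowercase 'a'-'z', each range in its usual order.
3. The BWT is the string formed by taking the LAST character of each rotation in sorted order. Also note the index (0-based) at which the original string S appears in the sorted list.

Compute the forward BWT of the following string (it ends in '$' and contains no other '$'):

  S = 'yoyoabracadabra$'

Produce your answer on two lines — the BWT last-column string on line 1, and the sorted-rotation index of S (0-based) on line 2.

All 16 rotations (rotation i = S[i:]+S[:i]):
  rot[0] = yoyoabracadabra$
  rot[1] = oyoabracadabra$y
  rot[2] = yoabracadabra$yo
  rot[3] = oabracadabra$yoy
  rot[4] = abracadabra$yoyo
  rot[5] = bracadabra$yoyoa
  rot[6] = racadabra$yoyoab
  rot[7] = acadabra$yoyoabr
  rot[8] = cadabra$yoyoabra
  rot[9] = adabra$yoyoabrac
  rot[10] = dabra$yoyoabraca
  rot[11] = abra$yoyoabracad
  rot[12] = bra$yoyoabracada
  rot[13] = ra$yoyoabracadab
  rot[14] = a$yoyoabracadabr
  rot[15] = $yoyoabracadabra
Sorted (with $ < everything):
  sorted[0] = $yoyoabracadabra  (last char: 'a')
  sorted[1] = a$yoyoabracadabr  (last char: 'r')
  sorted[2] = abra$yoyoabracad  (last char: 'd')
  sorted[3] = abracadabra$yoyo  (last char: 'o')
  sorted[4] = acadabra$yoyoabr  (last char: 'r')
  sorted[5] = adabra$yoyoabrac  (last char: 'c')
  sorted[6] = bra$yoyoabracada  (last char: 'a')
  sorted[7] = bracadabra$yoyoa  (last char: 'a')
  sorted[8] = cadabra$yoyoabra  (last char: 'a')
  sorted[9] = dabra$yoyoabraca  (last char: 'a')
  sorted[10] = oabracadabra$yoy  (last char: 'y')
  sorted[11] = oyoabracadabra$y  (last char: 'y')
  sorted[12] = ra$yoyoabracadab  (last char: 'b')
  sorted[13] = racadabra$yoyoab  (last char: 'b')
  sorted[14] = yoabracadabra$yo  (last char: 'o')
  sorted[15] = yoyoabracadabra$  (last char: '$')
Last column: ardorcaaaayybbo$
Original string S is at sorted index 15

Answer: ardorcaaaayybbo$
15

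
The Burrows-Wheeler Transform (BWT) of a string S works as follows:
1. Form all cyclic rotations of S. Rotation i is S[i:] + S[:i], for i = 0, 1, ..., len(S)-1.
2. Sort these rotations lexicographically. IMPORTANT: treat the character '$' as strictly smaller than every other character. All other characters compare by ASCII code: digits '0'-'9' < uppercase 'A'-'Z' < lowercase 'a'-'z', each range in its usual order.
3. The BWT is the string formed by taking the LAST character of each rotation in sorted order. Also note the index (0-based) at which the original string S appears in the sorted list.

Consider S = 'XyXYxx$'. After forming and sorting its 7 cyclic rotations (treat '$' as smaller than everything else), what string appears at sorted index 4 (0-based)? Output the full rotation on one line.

Answer: x$XyXYx

Derivation:
All 7 rotations (rotation i = S[i:]+S[:i]):
  rot[0] = XyXYxx$
  rot[1] = yXYxx$X
  rot[2] = XYxx$Xy
  rot[3] = Yxx$XyX
  rot[4] = xx$XyXY
  rot[5] = x$XyXYx
  rot[6] = $XyXYxx
Sorted (with $ < everything):
  sorted[0] = $XyXYxx
  sorted[1] = XYxx$Xy
  sorted[2] = XyXYxx$
  sorted[3] = Yxx$XyX
  sorted[4] = x$XyXYx
  sorted[5] = xx$XyXY
  sorted[6] = yXYxx$X
sorted[4] = x$XyXYx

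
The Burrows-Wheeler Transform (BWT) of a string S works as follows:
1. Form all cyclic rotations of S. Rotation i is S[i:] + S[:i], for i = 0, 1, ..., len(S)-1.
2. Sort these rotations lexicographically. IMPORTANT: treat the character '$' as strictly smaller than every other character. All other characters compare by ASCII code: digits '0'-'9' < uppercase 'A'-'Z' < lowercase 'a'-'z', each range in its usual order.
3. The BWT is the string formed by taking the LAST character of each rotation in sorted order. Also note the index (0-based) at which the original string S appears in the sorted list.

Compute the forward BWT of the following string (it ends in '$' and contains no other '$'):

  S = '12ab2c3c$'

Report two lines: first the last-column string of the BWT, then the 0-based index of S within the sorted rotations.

All 9 rotations (rotation i = S[i:]+S[:i]):
  rot[0] = 12ab2c3c$
  rot[1] = 2ab2c3c$1
  rot[2] = ab2c3c$12
  rot[3] = b2c3c$12a
  rot[4] = 2c3c$12ab
  rot[5] = c3c$12ab2
  rot[6] = 3c$12ab2c
  rot[7] = c$12ab2c3
  rot[8] = $12ab2c3c
Sorted (with $ < everything):
  sorted[0] = $12ab2c3c  (last char: 'c')
  sorted[1] = 12ab2c3c$  (last char: '$')
  sorted[2] = 2ab2c3c$1  (last char: '1')
  sorted[3] = 2c3c$12ab  (last char: 'b')
  sorted[4] = 3c$12ab2c  (last char: 'c')
  sorted[5] = ab2c3c$12  (last char: '2')
  sorted[6] = b2c3c$12a  (last char: 'a')
  sorted[7] = c$12ab2c3  (last char: '3')
  sorted[8] = c3c$12ab2  (last char: '2')
Last column: c$1bc2a32
Original string S is at sorted index 1

Answer: c$1bc2a32
1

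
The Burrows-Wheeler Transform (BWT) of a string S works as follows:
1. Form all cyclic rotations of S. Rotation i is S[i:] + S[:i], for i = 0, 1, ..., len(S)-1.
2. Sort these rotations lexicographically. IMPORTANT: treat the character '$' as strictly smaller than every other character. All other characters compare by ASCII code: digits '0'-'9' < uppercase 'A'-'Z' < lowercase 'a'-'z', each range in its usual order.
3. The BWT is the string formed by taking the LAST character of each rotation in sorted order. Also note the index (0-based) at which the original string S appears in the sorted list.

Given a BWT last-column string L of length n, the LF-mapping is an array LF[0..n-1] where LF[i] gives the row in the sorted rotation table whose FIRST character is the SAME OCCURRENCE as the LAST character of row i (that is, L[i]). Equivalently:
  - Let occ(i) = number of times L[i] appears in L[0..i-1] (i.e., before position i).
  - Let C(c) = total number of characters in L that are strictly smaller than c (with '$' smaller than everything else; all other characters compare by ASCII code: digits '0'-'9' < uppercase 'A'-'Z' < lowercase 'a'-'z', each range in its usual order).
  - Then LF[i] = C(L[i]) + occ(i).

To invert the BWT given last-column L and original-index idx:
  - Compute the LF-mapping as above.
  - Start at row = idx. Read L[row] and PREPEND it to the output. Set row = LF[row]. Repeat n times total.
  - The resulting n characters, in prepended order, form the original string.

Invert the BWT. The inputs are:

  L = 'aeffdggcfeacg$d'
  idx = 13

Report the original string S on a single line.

LF mapping: 1 7 9 10 5 12 13 3 11 8 2 4 14 0 6
Walk LF starting at row 13, prepending L[row]:
  step 1: row=13, L[13]='$', prepend. Next row=LF[13]=0
  step 2: row=0, L[0]='a', prepend. Next row=LF[0]=1
  step 3: row=1, L[1]='e', prepend. Next row=LF[1]=7
  step 4: row=7, L[7]='c', prepend. Next row=LF[7]=3
  step 5: row=3, L[3]='f', prepend. Next row=LF[3]=10
  step 6: row=10, L[10]='a', prepend. Next row=LF[10]=2
  step 7: row=2, L[2]='f', prepend. Next row=LF[2]=9
  step 8: row=9, L[9]='e', prepend. Next row=LF[9]=8
  step 9: row=8, L[8]='f', prepend. Next row=LF[8]=11
  step 10: row=11, L[11]='c', prepend. Next row=LF[11]=4
  step 11: row=4, L[4]='d', prepend. Next row=LF[4]=5
  step 12: row=5, L[5]='g', prepend. Next row=LF[5]=12
  step 13: row=12, L[12]='g', prepend. Next row=LF[12]=14
  step 14: row=14, L[14]='d', prepend. Next row=LF[14]=6
  step 15: row=6, L[6]='g', prepend. Next row=LF[6]=13
Reversed output: gdggdcfefafcea$

Answer: gdggdcfefafcea$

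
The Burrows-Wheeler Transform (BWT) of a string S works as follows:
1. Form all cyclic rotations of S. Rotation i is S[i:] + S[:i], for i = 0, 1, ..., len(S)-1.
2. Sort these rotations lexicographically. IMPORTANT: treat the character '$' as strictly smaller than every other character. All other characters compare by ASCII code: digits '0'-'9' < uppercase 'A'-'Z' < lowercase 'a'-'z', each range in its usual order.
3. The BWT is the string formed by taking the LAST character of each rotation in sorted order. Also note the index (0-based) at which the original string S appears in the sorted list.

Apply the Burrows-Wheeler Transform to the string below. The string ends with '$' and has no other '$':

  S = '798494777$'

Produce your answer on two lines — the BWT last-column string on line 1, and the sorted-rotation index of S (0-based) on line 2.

Answer: 798774$947
6

Derivation:
All 10 rotations (rotation i = S[i:]+S[:i]):
  rot[0] = 798494777$
  rot[1] = 98494777$7
  rot[2] = 8494777$79
  rot[3] = 494777$798
  rot[4] = 94777$7984
  rot[5] = 4777$79849
  rot[6] = 777$798494
  rot[7] = 77$7984947
  rot[8] = 7$79849477
  rot[9] = $798494777
Sorted (with $ < everything):
  sorted[0] = $798494777  (last char: '7')
  sorted[1] = 4777$79849  (last char: '9')
  sorted[2] = 494777$798  (last char: '8')
  sorted[3] = 7$79849477  (last char: '7')
  sorted[4] = 77$7984947  (last char: '7')
  sorted[5] = 777$798494  (last char: '4')
  sorted[6] = 798494777$  (last char: '$')
  sorted[7] = 8494777$79  (last char: '9')
  sorted[8] = 94777$7984  (last char: '4')
  sorted[9] = 98494777$7  (last char: '7')
Last column: 798774$947
Original string S is at sorted index 6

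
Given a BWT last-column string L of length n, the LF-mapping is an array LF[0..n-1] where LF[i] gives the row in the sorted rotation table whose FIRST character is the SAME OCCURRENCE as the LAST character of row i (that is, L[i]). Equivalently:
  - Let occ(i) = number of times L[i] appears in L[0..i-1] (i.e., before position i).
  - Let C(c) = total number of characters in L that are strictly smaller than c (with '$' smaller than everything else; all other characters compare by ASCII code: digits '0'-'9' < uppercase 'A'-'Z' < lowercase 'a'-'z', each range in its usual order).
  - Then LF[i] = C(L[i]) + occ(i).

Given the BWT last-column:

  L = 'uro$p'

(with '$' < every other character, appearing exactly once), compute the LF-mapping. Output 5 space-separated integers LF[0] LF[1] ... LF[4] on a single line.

Char counts: '$':1, 'o':1, 'p':1, 'r':1, 'u':1
C (first-col start): C('$')=0, C('o')=1, C('p')=2, C('r')=3, C('u')=4
L[0]='u': occ=0, LF[0]=C('u')+0=4+0=4
L[1]='r': occ=0, LF[1]=C('r')+0=3+0=3
L[2]='o': occ=0, LF[2]=C('o')+0=1+0=1
L[3]='$': occ=0, LF[3]=C('$')+0=0+0=0
L[4]='p': occ=0, LF[4]=C('p')+0=2+0=2

Answer: 4 3 1 0 2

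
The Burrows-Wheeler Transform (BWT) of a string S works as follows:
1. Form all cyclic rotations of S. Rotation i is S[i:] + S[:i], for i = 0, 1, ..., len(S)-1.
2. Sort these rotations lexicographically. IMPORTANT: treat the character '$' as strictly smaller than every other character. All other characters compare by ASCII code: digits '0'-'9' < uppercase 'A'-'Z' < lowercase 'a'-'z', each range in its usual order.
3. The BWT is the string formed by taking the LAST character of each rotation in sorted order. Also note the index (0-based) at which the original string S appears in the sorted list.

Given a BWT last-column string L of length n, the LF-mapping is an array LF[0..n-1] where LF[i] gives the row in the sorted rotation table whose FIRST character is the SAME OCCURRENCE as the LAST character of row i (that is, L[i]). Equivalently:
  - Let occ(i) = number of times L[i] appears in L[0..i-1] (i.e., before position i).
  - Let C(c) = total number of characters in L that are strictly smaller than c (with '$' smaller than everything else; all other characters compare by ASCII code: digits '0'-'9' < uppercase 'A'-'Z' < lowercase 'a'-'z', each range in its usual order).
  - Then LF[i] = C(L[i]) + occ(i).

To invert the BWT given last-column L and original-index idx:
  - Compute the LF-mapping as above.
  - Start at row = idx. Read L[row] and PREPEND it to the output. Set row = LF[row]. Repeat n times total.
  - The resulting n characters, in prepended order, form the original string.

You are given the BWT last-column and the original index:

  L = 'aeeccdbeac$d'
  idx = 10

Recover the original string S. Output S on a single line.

LF mapping: 1 9 10 4 5 7 3 11 2 6 0 8
Walk LF starting at row 10, prepending L[row]:
  step 1: row=10, L[10]='$', prepend. Next row=LF[10]=0
  step 2: row=0, L[0]='a', prepend. Next row=LF[0]=1
  step 3: row=1, L[1]='e', prepend. Next row=LF[1]=9
  step 4: row=9, L[9]='c', prepend. Next row=LF[9]=6
  step 5: row=6, L[6]='b', prepend. Next row=LF[6]=3
  step 6: row=3, L[3]='c', prepend. Next row=LF[3]=4
  step 7: row=4, L[4]='c', prepend. Next row=LF[4]=5
  step 8: row=5, L[5]='d', prepend. Next row=LF[5]=7
  step 9: row=7, L[7]='e', prepend. Next row=LF[7]=11
  step 10: row=11, L[11]='d', prepend. Next row=LF[11]=8
  step 11: row=8, L[8]='a', prepend. Next row=LF[8]=2
  step 12: row=2, L[2]='e', prepend. Next row=LF[2]=10
Reversed output: eadedccbcea$

Answer: eadedccbcea$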